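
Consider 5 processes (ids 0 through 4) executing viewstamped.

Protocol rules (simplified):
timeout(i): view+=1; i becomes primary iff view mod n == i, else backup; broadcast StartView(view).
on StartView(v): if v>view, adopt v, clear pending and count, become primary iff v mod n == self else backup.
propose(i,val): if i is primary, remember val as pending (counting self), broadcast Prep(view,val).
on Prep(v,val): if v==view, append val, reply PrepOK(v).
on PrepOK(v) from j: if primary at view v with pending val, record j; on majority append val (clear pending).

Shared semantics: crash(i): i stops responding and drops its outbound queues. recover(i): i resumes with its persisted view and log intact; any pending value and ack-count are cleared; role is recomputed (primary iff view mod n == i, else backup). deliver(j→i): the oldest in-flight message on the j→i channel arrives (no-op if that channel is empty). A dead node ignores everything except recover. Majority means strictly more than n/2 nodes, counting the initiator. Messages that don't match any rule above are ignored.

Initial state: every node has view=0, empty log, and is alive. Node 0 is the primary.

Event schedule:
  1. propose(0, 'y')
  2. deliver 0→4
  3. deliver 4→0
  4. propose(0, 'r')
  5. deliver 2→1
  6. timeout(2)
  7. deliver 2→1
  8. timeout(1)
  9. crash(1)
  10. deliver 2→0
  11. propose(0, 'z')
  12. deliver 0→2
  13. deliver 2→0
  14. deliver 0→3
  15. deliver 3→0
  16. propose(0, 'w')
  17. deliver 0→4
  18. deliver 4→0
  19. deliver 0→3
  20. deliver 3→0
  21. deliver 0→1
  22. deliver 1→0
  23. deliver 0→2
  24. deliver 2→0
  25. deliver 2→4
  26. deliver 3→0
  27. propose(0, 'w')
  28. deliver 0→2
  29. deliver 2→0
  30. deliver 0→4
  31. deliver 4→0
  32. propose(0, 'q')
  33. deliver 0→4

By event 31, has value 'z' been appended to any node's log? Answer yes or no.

step 1 propose(0,'y'): —
step 2 deliver 0→4: 4={back,v=0,log=y}
step 3 deliver 4→0: —
step 4 propose(0,'r'): —
step 5 deliver 2→1: —
step 6 timeout(2): 2={back,v=1,log=-}
step 7 deliver 2→1: 1={prim,v=1,log=-}
step 8 timeout(1): 1={back,v=2,log=-}
step 9 crash(1): 1={✗back,v=2,log=-}
step 10 deliver 2→0: 0={back,v=1,log=-}
step 11 propose(0,'z'): —
step 12 deliver 0→2: —
step 13 deliver 2→0: —
step 14 deliver 0→3: 3={back,v=0,log=y}
step 15 deliver 3→0: —
step 16 propose(0,'w'): —
step 17 deliver 0→4: 4={back,v=0,log=y,r}
step 18 deliver 4→0: —
step 19 deliver 0→3: 3={back,v=0,log=y,r}
step 20 deliver 3→0: —
step 21 deliver 0→1: —
step 22 deliver 1→0: —
step 23 deliver 0→2: —
step 24 deliver 2→0: —
step 25 deliver 2→4: 4={back,v=1,log=y,r}
step 26 deliver 3→0: —
step 27 propose(0,'w'): —
step 28 deliver 0→2: —
step 29 deliver 2→0: —
step 30 deliver 0→4: —
step 31 deliver 4→0: —

no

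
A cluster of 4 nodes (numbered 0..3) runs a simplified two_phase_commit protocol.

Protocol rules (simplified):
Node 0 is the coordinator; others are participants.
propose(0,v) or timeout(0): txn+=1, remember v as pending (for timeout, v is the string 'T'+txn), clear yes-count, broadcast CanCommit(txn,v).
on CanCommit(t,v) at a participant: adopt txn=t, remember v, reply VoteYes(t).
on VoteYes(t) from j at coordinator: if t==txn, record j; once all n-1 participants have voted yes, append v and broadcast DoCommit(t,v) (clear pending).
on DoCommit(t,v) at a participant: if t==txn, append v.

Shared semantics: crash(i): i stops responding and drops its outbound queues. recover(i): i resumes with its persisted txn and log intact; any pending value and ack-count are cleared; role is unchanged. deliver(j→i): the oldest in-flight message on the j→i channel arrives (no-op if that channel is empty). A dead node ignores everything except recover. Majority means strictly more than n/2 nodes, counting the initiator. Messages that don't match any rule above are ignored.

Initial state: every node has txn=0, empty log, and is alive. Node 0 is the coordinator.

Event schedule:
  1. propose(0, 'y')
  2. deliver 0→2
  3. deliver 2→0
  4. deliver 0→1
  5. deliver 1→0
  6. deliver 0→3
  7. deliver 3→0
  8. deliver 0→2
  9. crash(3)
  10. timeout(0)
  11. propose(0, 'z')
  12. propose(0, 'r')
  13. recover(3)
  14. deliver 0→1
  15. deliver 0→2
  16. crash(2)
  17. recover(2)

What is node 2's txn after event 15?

2

after 1 — propose(0,'y'): n0:coor/t1/[-]
after 2 — deliver 0→2: n2:part/t1/[-]
after 3 — deliver 2→0: ·
after 4 — deliver 0→1: n1:part/t1/[-]
after 5 — deliver 1→0: ·
after 6 — deliver 0→3: n3:part/t1/[-]
after 7 — deliver 3→0: n0:coor/t1/[y]
after 8 — deliver 0→2: n2:part/t1/[y]
after 9 — crash(3): n3:✗part/t1/[-]
after 10 — timeout(0): n0:coor/t2/[y]
after 11 — propose(0,'z'): n0:coor/t3/[y]
after 12 — propose(0,'r'): n0:coor/t4/[y]
after 13 — recover(3): n3:part/t1/[-]
after 14 — deliver 0→1: n1:part/t1/[y]
after 15 — deliver 0→2: n2:part/t2/[y]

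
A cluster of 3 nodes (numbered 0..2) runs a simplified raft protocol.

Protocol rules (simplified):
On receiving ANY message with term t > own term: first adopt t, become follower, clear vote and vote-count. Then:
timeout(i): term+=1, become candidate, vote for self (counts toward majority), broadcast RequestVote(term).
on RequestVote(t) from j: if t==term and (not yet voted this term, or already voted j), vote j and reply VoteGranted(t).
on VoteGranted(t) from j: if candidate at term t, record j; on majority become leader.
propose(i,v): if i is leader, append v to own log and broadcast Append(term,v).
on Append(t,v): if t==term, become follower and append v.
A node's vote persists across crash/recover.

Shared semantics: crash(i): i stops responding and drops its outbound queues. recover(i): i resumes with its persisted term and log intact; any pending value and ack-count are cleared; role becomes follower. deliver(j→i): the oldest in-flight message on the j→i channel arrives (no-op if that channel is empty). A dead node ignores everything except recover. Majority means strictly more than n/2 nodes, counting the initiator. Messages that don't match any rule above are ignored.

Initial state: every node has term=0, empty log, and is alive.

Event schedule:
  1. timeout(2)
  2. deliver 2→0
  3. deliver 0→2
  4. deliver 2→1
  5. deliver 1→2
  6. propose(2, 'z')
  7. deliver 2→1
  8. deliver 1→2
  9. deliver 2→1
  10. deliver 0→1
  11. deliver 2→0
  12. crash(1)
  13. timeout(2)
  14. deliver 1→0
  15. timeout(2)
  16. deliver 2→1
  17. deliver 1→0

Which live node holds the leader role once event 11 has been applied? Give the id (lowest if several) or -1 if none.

e1 timeout(2): 2[cand,t=1,-]
e2 deliver 2→0: 0[foll,t=1,-]
e3 deliver 0→2: 2[lead,t=1,-]
e4 deliver 2→1: 1[foll,t=1,-]
e5 deliver 1→2: ·
e6 propose(2,'z'): 2[lead,t=1,z]
e7 deliver 2→1: 1[foll,t=1,z]
e8 deliver 1→2: ·
e9 deliver 2→1: ·
e10 deliver 0→1: ·
e11 deliver 2→0: 0[foll,t=1,z]

2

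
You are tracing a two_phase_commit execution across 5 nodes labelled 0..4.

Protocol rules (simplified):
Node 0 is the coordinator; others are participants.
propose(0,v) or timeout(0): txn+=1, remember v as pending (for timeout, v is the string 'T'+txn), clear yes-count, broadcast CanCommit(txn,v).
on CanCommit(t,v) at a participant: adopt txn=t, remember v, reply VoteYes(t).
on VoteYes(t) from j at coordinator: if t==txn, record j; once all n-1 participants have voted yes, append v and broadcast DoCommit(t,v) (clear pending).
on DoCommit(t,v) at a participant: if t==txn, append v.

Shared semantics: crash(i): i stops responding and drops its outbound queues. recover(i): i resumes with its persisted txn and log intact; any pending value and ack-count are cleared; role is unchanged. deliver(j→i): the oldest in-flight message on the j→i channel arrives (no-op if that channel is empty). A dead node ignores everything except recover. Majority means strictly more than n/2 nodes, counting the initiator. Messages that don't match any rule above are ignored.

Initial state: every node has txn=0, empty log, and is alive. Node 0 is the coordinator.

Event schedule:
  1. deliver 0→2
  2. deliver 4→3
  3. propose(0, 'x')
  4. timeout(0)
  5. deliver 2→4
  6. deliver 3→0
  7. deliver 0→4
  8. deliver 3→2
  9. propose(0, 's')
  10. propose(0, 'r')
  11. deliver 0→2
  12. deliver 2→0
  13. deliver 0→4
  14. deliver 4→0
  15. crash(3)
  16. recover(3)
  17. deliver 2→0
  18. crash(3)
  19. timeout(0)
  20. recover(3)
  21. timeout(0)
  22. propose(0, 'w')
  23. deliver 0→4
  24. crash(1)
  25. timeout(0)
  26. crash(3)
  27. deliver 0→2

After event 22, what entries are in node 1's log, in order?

step 1 deliver 0→2: —
step 2 deliver 4→3: —
step 3 propose(0,'x'): 0={coor,t=1,log=-}
step 4 timeout(0): 0={coor,t=2,log=-}
step 5 deliver 2→4: —
step 6 deliver 3→0: —
step 7 deliver 0→4: 4={part,t=1,log=-}
step 8 deliver 3→2: —
step 9 propose(0,'s'): 0={coor,t=3,log=-}
step 10 propose(0,'r'): 0={coor,t=4,log=-}
step 11 deliver 0→2: 2={part,t=1,log=-}
step 12 deliver 2→0: —
step 13 deliver 0→4: 4={part,t=2,log=-}
step 14 deliver 4→0: —
step 15 crash(3): 3={✗part,t=0,log=-}
step 16 recover(3): 3={part,t=0,log=-}
step 17 deliver 2→0: —
step 18 crash(3): 3={✗part,t=0,log=-}
step 19 timeout(0): 0={coor,t=5,log=-}
step 20 recover(3): 3={part,t=0,log=-}
step 21 timeout(0): 0={coor,t=6,log=-}
step 22 propose(0,'w'): 0={coor,t=7,log=-}

empty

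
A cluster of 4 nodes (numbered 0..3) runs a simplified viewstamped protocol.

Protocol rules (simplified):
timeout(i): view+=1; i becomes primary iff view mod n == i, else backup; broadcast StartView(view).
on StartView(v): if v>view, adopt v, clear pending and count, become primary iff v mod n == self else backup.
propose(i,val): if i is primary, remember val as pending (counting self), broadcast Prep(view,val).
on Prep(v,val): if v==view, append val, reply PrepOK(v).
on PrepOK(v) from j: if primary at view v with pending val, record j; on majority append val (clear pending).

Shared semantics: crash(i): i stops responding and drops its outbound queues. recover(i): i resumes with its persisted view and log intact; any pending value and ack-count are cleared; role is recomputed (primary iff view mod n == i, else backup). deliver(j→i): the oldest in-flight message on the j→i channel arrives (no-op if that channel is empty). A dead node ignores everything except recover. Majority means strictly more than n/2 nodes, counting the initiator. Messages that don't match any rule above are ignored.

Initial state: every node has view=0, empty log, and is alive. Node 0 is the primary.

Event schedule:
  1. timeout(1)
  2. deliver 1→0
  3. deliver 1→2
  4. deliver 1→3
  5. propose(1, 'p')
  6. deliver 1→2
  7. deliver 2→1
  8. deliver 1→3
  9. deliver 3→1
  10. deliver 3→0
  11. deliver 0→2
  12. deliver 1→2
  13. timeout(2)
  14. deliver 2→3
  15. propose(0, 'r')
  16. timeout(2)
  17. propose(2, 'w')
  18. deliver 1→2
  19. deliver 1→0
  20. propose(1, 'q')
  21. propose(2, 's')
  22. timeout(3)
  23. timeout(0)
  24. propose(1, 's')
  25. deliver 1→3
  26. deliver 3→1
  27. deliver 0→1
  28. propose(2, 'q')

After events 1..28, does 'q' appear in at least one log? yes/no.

1. timeout(1):  <1:prim v1 ->
2. deliver 1→0:  <0:back v1 ->
3. deliver 1→2:  <2:back v1 ->
4. deliver 1→3:  <3:back v1 ->
5. propose(1,'p'):  nop
6. deliver 1→2:  <2:back v1 p>
7. deliver 2→1:  nop
8. deliver 1→3:  <3:back v1 p>
9. deliver 3→1:  <1:prim v1 p>
10. deliver 3→0:  nop
11. deliver 0→2:  nop
12. deliver 1→2:  nop
13. timeout(2):  <2:prim v2 p>
14. deliver 2→3:  <3:back v2 p>
15. propose(0,'r'):  nop
16. timeout(2):  <2:back v3 p>
17. propose(2,'w'):  nop
18. deliver 1→2:  nop
19. deliver 1→0:  <0:back v1 p>
20. propose(1,'q'):  nop
21. propose(2,'s'):  nop
22. timeout(3):  <3:prim v3 p>
23. timeout(0):  <0:back v2 p>
24. propose(1,'s'):  nop
25. deliver 1→3:  nop
26. deliver 3→1:  <1:back v3 p>
27. deliver 0→1:  nop
28. propose(2,'q'):  nop

no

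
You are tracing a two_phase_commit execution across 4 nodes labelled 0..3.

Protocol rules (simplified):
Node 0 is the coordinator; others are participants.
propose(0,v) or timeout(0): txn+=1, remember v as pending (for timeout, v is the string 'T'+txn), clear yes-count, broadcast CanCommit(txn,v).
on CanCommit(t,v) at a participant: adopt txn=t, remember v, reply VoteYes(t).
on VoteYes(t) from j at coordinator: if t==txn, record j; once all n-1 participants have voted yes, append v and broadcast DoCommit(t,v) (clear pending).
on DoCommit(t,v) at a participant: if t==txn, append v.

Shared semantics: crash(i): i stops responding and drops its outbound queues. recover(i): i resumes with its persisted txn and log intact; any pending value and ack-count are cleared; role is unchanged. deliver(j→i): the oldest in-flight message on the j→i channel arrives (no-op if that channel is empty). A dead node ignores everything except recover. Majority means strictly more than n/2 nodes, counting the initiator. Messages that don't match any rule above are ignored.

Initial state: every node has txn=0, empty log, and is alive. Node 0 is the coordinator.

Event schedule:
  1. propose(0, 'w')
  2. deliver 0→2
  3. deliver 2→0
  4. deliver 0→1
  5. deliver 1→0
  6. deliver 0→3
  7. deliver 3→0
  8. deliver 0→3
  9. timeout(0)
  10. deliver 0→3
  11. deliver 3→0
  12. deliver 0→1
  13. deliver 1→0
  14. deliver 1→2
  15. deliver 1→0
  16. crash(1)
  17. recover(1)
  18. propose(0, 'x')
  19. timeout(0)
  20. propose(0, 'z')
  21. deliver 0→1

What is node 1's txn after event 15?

e1 propose(0,'w'): 0[coor,t=1,-]
e2 deliver 0→2: 2[part,t=1,-]
e3 deliver 2→0: ·
e4 deliver 0→1: 1[part,t=1,-]
e5 deliver 1→0: ·
e6 deliver 0→3: 3[part,t=1,-]
e7 deliver 3→0: 0[coor,t=1,w]
e8 deliver 0→3: 3[part,t=1,w]
e9 timeout(0): 0[coor,t=2,w]
e10 deliver 0→3: 3[part,t=2,w]
e11 deliver 3→0: ·
e12 deliver 0→1: 1[part,t=1,w]
e13 deliver 1→0: ·
e14 deliver 1→2: ·
e15 deliver 1→0: ·

1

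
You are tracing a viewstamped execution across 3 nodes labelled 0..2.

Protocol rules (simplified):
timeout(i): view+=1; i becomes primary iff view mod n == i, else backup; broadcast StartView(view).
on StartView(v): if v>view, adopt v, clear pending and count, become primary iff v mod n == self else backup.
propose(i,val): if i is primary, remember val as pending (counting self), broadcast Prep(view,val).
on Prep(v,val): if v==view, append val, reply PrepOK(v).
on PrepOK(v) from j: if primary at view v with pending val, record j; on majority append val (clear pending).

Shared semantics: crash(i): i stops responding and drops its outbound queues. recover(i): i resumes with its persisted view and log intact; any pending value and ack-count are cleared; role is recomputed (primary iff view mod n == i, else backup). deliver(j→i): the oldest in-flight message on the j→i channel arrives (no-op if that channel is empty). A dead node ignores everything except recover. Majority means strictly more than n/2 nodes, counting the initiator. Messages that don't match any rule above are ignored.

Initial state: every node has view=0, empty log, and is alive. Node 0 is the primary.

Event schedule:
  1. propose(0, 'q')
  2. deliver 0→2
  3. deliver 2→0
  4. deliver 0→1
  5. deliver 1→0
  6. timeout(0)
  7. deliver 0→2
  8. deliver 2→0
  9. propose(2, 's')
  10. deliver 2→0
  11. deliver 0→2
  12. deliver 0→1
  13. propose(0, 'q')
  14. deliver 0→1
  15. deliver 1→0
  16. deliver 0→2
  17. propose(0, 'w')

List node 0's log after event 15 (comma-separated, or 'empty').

after 1 — propose(0,'q'): ·
after 2 — deliver 0→2: n2:back/v0/[q]
after 3 — deliver 2→0: n0:prim/v0/[q]
after 4 — deliver 0→1: n1:back/v0/[q]
after 5 — deliver 1→0: ·
after 6 — timeout(0): n0:back/v1/[q]
after 7 — deliver 0→2: n2:back/v1/[q]
after 8 — deliver 2→0: ·
after 9 — propose(2,'s'): ·
after 10 — deliver 2→0: ·
after 11 — deliver 0→2: ·
after 12 — deliver 0→1: n1:prim/v1/[q]
after 13 — propose(0,'q'): ·
after 14 — deliver 0→1: ·
after 15 — deliver 1→0: ·

q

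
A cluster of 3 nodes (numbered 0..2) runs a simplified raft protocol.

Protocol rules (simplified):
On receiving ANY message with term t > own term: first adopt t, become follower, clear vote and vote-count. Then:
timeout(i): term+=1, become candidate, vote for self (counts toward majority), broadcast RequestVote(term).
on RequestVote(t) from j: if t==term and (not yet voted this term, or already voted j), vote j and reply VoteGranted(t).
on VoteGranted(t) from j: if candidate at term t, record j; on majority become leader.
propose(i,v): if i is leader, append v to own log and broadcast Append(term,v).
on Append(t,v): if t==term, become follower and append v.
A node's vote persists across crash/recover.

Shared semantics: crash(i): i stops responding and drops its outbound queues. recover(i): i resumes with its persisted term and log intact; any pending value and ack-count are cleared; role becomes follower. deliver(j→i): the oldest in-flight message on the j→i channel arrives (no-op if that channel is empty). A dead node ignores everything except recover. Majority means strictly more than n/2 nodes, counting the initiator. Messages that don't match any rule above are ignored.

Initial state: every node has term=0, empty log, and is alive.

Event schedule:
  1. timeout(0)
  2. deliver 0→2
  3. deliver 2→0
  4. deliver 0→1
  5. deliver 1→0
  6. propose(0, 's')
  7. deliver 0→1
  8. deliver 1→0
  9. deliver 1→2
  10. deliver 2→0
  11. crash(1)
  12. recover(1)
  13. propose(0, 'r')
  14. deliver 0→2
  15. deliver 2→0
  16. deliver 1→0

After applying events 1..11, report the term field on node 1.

[1] timeout(0) → N0(cand t1 [-])
[2] deliver 0→2 → N2(foll t1 [-])
[3] deliver 2→0 → N0(lead t1 [-])
[4] deliver 0→1 → N1(foll t1 [-])
[5] deliver 1→0 → ∅
[6] propose(0,'s') → N0(lead t1 [s])
[7] deliver 0→1 → N1(foll t1 [s])
[8] deliver 1→0 → ∅
[9] deliver 1→2 → ∅
[10] deliver 2→0 → ∅
[11] crash(1) → N1(✗foll t1 [s])

1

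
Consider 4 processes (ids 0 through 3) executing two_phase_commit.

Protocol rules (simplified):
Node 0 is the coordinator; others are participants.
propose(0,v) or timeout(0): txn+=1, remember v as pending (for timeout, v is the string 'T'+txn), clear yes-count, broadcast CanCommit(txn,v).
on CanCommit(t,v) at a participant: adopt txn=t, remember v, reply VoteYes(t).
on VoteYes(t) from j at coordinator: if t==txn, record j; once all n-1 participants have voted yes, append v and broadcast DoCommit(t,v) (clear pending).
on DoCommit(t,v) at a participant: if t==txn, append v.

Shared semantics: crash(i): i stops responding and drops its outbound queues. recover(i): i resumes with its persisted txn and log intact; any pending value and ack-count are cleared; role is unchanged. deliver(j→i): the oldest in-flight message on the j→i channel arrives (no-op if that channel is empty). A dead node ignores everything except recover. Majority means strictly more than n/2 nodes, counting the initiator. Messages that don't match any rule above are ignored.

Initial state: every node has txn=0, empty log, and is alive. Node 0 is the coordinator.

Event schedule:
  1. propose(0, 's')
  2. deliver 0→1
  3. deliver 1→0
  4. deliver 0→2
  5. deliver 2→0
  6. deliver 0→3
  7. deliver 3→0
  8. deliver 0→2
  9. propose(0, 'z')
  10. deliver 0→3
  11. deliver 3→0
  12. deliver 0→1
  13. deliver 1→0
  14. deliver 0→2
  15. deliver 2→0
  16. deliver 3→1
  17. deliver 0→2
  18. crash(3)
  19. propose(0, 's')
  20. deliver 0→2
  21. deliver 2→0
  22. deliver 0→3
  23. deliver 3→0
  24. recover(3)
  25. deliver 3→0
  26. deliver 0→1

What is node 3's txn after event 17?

1

e1 propose(0,'s'): 0[coor,t=1,-]
e2 deliver 0→1: 1[part,t=1,-]
e3 deliver 1→0: ·
e4 deliver 0→2: 2[part,t=1,-]
e5 deliver 2→0: ·
e6 deliver 0→3: 3[part,t=1,-]
e7 deliver 3→0: 0[coor,t=1,s]
e8 deliver 0→2: 2[part,t=1,s]
e9 propose(0,'z'): 0[coor,t=2,s]
e10 deliver 0→3: 3[part,t=1,s]
e11 deliver 3→0: ·
e12 deliver 0→1: 1[part,t=1,s]
e13 deliver 1→0: ·
e14 deliver 0→2: 2[part,t=2,s]
e15 deliver 2→0: ·
e16 deliver 3→1: ·
e17 deliver 0→2: ·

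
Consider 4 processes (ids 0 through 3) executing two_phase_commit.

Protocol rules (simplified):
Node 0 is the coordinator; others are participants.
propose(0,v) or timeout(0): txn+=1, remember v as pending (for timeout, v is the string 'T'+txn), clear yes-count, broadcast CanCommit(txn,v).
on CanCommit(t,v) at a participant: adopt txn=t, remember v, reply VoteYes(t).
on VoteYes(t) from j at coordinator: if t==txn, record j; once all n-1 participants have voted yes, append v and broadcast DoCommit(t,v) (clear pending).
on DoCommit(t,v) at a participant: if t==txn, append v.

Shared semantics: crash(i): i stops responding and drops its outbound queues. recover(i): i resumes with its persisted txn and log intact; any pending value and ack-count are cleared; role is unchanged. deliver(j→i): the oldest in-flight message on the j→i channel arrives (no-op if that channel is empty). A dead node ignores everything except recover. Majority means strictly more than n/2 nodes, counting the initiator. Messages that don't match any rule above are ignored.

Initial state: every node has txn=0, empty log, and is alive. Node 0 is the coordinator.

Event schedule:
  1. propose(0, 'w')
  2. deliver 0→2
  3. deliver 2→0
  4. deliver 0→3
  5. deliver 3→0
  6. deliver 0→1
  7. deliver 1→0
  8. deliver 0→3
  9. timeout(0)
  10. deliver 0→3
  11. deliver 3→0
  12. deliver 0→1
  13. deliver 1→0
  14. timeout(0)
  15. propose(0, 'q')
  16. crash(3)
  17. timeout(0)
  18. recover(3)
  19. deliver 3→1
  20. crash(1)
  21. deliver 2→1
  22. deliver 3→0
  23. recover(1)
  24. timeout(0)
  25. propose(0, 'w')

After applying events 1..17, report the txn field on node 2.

step 1 propose(0,'w'): 0={coor,t=1,log=-}
step 2 deliver 0→2: 2={part,t=1,log=-}
step 3 deliver 2→0: —
step 4 deliver 0→3: 3={part,t=1,log=-}
step 5 deliver 3→0: —
step 6 deliver 0→1: 1={part,t=1,log=-}
step 7 deliver 1→0: 0={coor,t=1,log=w}
step 8 deliver 0→3: 3={part,t=1,log=w}
step 9 timeout(0): 0={coor,t=2,log=w}
step 10 deliver 0→3: 3={part,t=2,log=w}
step 11 deliver 3→0: —
step 12 deliver 0→1: 1={part,t=1,log=w}
step 13 deliver 1→0: —
step 14 timeout(0): 0={coor,t=3,log=w}
step 15 propose(0,'q'): 0={coor,t=4,log=w}
step 16 crash(3): 3={✗part,t=2,log=w}
step 17 timeout(0): 0={coor,t=5,log=w}

1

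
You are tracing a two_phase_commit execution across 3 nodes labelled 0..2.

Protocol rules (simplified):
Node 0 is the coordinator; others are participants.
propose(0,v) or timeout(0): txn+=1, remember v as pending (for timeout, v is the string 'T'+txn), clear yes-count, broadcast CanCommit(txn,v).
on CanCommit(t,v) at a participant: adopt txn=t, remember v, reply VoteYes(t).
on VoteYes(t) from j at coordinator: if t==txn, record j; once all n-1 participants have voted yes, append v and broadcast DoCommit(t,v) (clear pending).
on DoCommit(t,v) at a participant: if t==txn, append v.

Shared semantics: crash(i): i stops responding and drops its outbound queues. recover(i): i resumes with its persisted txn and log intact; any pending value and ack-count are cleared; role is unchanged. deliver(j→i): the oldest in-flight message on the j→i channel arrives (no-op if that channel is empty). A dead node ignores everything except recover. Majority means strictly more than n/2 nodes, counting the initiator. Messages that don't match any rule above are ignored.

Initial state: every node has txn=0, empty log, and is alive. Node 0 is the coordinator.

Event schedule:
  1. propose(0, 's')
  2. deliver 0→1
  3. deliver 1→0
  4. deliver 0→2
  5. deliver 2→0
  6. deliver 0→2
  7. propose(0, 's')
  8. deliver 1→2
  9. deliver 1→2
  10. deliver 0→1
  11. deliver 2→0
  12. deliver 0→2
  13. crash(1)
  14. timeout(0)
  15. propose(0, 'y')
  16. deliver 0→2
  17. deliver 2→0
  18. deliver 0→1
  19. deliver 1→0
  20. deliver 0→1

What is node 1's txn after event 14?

1

e1 propose(0,'s'): 0[coor,t=1,-]
e2 deliver 0→1: 1[part,t=1,-]
e3 deliver 1→0: ·
e4 deliver 0→2: 2[part,t=1,-]
e5 deliver 2→0: 0[coor,t=1,s]
e6 deliver 0→2: 2[part,t=1,s]
e7 propose(0,'s'): 0[coor,t=2,s]
e8 deliver 1→2: ·
e9 deliver 1→2: ·
e10 deliver 0→1: 1[part,t=1,s]
e11 deliver 2→0: ·
e12 deliver 0→2: 2[part,t=2,s]
e13 crash(1): 1[✗part,t=1,s]
e14 timeout(0): 0[coor,t=3,s]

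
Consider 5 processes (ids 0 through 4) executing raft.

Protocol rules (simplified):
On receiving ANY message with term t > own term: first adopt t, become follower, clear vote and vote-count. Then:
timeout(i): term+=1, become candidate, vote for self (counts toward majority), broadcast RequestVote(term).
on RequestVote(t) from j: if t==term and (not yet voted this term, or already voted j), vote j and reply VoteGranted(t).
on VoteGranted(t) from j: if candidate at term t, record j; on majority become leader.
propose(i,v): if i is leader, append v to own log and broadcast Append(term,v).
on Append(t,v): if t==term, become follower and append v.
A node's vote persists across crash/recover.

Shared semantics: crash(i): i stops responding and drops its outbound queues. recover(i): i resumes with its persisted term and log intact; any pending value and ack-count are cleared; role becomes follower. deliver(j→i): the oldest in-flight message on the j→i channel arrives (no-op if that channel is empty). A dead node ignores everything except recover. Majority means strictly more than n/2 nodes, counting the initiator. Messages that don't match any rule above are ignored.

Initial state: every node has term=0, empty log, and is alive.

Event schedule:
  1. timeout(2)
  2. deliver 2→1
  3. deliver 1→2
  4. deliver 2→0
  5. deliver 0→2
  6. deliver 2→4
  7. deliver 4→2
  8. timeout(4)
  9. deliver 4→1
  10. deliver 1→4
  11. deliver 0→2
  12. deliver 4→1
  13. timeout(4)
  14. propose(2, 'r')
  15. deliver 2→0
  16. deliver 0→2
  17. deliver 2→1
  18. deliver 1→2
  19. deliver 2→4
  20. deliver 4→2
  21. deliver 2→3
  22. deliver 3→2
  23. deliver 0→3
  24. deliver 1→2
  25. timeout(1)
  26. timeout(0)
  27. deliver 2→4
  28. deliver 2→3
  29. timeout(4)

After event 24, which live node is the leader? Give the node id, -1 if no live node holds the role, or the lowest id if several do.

after 1 — timeout(2): n2:cand/t1/[-]
after 2 — deliver 2→1: n1:foll/t1/[-]
after 3 — deliver 1→2: ·
after 4 — deliver 2→0: n0:foll/t1/[-]
after 5 — deliver 0→2: n2:lead/t1/[-]
after 6 — deliver 2→4: n4:foll/t1/[-]
after 7 — deliver 4→2: ·
after 8 — timeout(4): n4:cand/t2/[-]
after 9 — deliver 4→1: n1:foll/t2/[-]
after 10 — deliver 1→4: ·
after 11 — deliver 0→2: ·
after 12 — deliver 4→1: ·
after 13 — timeout(4): n4:cand/t3/[-]
after 14 — propose(2,'r'): n2:lead/t1/[r]
after 15 — deliver 2→0: n0:foll/t1/[r]
after 16 — deliver 0→2: ·
after 17 — deliver 2→1: ·
after 18 — deliver 1→2: ·
after 19 — deliver 2→4: ·
after 20 — deliver 4→2: n2:foll/t2/[r]
after 21 — deliver 2→3: n3:foll/t1/[-]
after 22 — deliver 3→2: ·
after 23 — deliver 0→3: ·
after 24 — deliver 1→2: ·

-1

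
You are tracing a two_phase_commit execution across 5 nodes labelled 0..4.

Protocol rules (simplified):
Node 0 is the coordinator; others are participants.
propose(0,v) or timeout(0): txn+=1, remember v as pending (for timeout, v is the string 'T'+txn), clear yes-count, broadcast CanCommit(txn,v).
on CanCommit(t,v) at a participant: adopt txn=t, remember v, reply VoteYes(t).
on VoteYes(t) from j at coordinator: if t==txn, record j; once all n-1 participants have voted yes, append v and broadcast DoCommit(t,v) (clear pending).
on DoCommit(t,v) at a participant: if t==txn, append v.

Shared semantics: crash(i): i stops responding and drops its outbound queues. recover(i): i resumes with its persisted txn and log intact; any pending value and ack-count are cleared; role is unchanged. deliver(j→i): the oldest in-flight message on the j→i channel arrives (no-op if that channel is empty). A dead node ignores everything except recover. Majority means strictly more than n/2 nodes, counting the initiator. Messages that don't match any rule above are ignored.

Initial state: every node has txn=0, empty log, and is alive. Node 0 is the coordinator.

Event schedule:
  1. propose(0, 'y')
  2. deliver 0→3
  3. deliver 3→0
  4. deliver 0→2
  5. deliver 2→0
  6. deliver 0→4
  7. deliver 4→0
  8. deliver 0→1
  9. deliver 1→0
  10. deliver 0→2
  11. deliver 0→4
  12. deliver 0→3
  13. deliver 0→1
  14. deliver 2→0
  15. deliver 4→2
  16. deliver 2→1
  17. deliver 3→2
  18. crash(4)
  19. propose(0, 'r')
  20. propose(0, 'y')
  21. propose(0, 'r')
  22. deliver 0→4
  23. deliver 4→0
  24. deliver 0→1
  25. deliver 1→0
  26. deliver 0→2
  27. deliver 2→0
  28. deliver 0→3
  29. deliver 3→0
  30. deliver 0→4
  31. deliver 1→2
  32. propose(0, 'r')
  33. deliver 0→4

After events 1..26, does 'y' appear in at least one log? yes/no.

e1 propose(0,'y'): 0[coor,t=1,-]
e2 deliver 0→3: 3[part,t=1,-]
e3 deliver 3→0: ·
e4 deliver 0→2: 2[part,t=1,-]
e5 deliver 2→0: ·
e6 deliver 0→4: 4[part,t=1,-]
e7 deliver 4→0: ·
e8 deliver 0→1: 1[part,t=1,-]
e9 deliver 1→0: 0[coor,t=1,y]
e10 deliver 0→2: 2[part,t=1,y]
e11 deliver 0→4: 4[part,t=1,y]
e12 deliver 0→3: 3[part,t=1,y]
e13 deliver 0→1: 1[part,t=1,y]
e14 deliver 2→0: ·
e15 deliver 4→2: ·
e16 deliver 2→1: ·
e17 deliver 3→2: ·
e18 crash(4): 4[✗part,t=1,y]
e19 propose(0,'r'): 0[coor,t=2,y]
e20 propose(0,'y'): 0[coor,t=3,y]
e21 propose(0,'r'): 0[coor,t=4,y]
e22 deliver 0→4: ·
e23 deliver 4→0: ·
e24 deliver 0→1: 1[part,t=2,y]
e25 deliver 1→0: ·
e26 deliver 0→2: 2[part,t=2,y]

yes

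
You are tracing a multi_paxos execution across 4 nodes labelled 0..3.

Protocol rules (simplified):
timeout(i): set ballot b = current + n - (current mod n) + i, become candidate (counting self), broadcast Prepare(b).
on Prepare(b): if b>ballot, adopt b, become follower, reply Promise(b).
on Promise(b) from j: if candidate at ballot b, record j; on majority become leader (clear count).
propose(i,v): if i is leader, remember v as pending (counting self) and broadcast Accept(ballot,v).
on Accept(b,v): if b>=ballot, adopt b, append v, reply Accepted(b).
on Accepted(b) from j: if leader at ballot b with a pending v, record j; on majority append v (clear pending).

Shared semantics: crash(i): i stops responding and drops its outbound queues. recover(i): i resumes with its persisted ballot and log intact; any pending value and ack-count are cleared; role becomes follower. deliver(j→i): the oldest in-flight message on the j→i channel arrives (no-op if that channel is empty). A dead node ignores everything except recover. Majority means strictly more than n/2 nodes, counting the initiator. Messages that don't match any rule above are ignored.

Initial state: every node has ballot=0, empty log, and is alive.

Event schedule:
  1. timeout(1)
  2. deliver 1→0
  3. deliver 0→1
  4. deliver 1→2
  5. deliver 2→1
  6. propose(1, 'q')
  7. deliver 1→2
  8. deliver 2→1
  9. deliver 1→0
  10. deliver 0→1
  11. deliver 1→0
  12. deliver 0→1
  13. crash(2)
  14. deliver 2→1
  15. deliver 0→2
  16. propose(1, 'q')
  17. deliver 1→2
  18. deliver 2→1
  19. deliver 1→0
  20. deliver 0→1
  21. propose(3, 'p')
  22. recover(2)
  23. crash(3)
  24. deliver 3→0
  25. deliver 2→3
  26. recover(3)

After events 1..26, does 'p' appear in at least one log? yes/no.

e1 timeout(1): 1[cand,b=5,-]
e2 deliver 1→0: 0[foll,b=5,-]
e3 deliver 0→1: ·
e4 deliver 1→2: 2[foll,b=5,-]
e5 deliver 2→1: 1[lead,b=5,-]
e6 propose(1,'q'): ·
e7 deliver 1→2: 2[foll,b=5,q]
e8 deliver 2→1: ·
e9 deliver 1→0: 0[foll,b=5,q]
e10 deliver 0→1: 1[lead,b=5,q]
e11 deliver 1→0: ·
e12 deliver 0→1: ·
e13 crash(2): 2[✗foll,b=5,q]
e14 deliver 2→1: ·
e15 deliver 0→2: ·
e16 propose(1,'q'): ·
e17 deliver 1→2: ·
e18 deliver 2→1: ·
e19 deliver 1→0: 0[foll,b=5,q,q]
e20 deliver 0→1: ·
e21 propose(3,'p'): ·
e22 recover(2): 2[foll,b=5,q]
e23 crash(3): 3[✗foll,b=0,-]
e24 deliver 3→0: ·
e25 deliver 2→3: ·
e26 recover(3): 3[foll,b=0,-]

no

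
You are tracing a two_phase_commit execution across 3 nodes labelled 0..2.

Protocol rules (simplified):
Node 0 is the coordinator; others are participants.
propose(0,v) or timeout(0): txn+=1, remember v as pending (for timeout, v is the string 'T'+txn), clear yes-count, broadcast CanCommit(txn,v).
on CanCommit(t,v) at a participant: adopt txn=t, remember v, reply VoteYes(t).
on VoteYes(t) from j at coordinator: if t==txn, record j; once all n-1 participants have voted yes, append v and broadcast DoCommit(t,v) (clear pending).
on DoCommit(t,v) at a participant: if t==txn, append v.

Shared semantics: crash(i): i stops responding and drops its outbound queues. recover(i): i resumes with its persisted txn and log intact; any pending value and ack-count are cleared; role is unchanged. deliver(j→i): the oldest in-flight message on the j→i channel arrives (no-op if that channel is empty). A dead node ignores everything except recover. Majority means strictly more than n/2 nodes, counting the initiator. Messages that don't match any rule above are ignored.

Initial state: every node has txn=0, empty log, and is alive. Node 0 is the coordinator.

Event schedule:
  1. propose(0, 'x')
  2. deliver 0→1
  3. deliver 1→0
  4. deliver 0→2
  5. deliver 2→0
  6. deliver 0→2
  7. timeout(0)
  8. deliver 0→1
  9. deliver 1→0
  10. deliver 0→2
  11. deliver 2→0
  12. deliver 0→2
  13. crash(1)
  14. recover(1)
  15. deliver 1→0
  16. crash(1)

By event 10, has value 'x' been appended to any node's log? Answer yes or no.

yes

after 1 — propose(0,'x'): n0:coor/t1/[-]
after 2 — deliver 0→1: n1:part/t1/[-]
after 3 — deliver 1→0: ·
after 4 — deliver 0→2: n2:part/t1/[-]
after 5 — deliver 2→0: n0:coor/t1/[x]
after 6 — deliver 0→2: n2:part/t1/[x]
after 7 — timeout(0): n0:coor/t2/[x]
after 8 — deliver 0→1: n1:part/t1/[x]
after 9 — deliver 1→0: ·
after 10 — deliver 0→2: n2:part/t2/[x]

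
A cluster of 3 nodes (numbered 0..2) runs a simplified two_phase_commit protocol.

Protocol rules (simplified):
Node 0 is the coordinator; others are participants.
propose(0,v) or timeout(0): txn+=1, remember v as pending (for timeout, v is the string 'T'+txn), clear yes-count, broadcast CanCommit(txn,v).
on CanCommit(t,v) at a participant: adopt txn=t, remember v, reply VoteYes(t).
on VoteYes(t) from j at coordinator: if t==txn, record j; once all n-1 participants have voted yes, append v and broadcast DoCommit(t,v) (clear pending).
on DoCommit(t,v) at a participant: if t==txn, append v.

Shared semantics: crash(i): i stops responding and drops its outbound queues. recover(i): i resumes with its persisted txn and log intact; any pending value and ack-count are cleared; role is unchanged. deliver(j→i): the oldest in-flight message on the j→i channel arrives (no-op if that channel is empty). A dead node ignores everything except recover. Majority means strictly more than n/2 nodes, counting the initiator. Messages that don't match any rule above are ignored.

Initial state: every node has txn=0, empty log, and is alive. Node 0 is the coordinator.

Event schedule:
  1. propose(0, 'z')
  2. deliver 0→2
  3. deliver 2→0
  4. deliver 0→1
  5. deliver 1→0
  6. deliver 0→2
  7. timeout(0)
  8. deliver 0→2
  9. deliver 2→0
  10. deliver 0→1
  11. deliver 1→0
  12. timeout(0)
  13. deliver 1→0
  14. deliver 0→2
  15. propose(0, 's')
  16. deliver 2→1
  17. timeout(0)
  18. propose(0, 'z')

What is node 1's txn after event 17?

1

1. propose(0,'z'):  <0:coor t1 ->
2. deliver 0→2:  <2:part t1 ->
3. deliver 2→0:  nop
4. deliver 0→1:  <1:part t1 ->
5. deliver 1→0:  <0:coor t1 z>
6. deliver 0→2:  <2:part t1 z>
7. timeout(0):  <0:coor t2 z>
8. deliver 0→2:  <2:part t2 z>
9. deliver 2→0:  nop
10. deliver 0→1:  <1:part t1 z>
11. deliver 1→0:  nop
12. timeout(0):  <0:coor t3 z>
13. deliver 1→0:  nop
14. deliver 0→2:  <2:part t3 z>
15. propose(0,'s'):  <0:coor t4 z>
16. deliver 2→1:  nop
17. timeout(0):  <0:coor t5 z>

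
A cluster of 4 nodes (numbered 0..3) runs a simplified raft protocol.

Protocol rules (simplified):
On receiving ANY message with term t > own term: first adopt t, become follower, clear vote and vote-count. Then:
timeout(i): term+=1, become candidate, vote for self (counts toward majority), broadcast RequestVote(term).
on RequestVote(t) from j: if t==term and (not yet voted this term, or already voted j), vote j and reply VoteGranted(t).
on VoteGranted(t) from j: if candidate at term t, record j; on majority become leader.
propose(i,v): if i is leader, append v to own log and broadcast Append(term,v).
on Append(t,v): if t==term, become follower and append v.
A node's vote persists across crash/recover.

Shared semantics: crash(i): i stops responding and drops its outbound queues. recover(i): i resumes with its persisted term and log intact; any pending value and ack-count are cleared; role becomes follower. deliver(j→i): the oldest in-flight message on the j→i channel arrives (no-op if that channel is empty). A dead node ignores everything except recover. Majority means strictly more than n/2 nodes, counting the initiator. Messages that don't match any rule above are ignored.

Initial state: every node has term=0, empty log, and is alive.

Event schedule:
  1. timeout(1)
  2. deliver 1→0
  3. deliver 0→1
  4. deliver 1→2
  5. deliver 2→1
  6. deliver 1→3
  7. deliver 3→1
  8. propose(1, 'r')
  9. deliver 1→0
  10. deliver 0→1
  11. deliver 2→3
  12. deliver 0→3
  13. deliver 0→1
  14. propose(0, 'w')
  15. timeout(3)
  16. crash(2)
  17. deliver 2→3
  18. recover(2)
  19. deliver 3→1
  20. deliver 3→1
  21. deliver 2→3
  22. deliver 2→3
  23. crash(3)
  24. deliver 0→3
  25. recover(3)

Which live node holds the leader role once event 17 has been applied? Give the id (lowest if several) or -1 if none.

1

step 1 timeout(1): 1={cand,t=1,log=-}
step 2 deliver 1→0: 0={foll,t=1,log=-}
step 3 deliver 0→1: —
step 4 deliver 1→2: 2={foll,t=1,log=-}
step 5 deliver 2→1: 1={lead,t=1,log=-}
step 6 deliver 1→3: 3={foll,t=1,log=-}
step 7 deliver 3→1: —
step 8 propose(1,'r'): 1={lead,t=1,log=r}
step 9 deliver 1→0: 0={foll,t=1,log=r}
step 10 deliver 0→1: —
step 11 deliver 2→3: —
step 12 deliver 0→3: —
step 13 deliver 0→1: —
step 14 propose(0,'w'): —
step 15 timeout(3): 3={cand,t=2,log=-}
step 16 crash(2): 2={✗foll,t=1,log=-}
step 17 deliver 2→3: —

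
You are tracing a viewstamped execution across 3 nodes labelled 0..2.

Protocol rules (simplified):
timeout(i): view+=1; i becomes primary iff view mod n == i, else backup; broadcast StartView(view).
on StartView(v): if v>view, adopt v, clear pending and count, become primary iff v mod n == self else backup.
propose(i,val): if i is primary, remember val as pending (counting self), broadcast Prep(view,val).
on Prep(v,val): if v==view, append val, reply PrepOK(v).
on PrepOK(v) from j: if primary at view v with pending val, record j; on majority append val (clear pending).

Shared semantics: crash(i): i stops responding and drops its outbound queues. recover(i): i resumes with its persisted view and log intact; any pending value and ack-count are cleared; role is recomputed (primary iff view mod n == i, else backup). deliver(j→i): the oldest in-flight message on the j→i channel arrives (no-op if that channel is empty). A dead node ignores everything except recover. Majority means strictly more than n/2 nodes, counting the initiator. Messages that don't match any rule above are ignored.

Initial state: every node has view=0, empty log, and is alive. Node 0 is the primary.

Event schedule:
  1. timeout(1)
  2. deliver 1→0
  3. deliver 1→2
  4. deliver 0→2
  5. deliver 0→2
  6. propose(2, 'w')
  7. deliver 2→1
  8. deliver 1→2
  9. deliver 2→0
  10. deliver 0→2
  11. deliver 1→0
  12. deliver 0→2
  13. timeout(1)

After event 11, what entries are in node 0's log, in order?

after 1 — timeout(1): n1:prim/v1/[-]
after 2 — deliver 1→0: n0:back/v1/[-]
after 3 — deliver 1→2: n2:back/v1/[-]
after 4 — deliver 0→2: ·
after 5 — deliver 0→2: ·
after 6 — propose(2,'w'): ·
after 7 — deliver 2→1: ·
after 8 — deliver 1→2: ·
after 9 — deliver 2→0: ·
after 10 — deliver 0→2: ·
after 11 — deliver 1→0: ·

empty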